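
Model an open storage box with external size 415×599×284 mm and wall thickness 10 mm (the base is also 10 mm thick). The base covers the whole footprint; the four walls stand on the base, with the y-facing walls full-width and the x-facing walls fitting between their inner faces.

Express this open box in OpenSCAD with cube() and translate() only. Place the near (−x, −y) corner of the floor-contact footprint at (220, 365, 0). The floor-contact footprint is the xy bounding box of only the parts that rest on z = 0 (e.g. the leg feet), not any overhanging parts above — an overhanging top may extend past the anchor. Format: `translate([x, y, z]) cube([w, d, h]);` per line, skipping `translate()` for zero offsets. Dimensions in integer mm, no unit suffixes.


translate([220, 365, 0]) cube([415, 599, 10]);
translate([220, 365, 10]) cube([415, 10, 274]);
translate([220, 954, 10]) cube([415, 10, 274]);
translate([220, 375, 10]) cube([10, 579, 274]);
translate([625, 375, 10]) cube([10, 579, 274]);


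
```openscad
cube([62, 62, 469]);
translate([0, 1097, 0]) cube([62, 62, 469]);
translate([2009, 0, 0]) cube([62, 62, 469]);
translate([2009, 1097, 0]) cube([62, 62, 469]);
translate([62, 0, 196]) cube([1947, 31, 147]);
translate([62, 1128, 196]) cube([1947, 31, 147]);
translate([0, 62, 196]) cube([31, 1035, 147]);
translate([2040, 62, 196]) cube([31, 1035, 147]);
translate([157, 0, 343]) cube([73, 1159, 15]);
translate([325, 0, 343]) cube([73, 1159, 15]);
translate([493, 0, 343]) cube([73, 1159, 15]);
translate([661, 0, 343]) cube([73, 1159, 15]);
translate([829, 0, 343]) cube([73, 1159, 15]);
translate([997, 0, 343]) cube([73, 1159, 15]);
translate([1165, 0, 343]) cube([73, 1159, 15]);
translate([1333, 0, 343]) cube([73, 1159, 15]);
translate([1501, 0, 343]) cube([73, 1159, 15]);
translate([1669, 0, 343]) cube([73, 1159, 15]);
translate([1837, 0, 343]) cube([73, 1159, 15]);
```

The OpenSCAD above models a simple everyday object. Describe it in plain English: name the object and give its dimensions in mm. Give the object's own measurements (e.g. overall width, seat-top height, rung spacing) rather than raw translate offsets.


A bed frame 2071 mm long (x) by 1159 mm wide (y). Four 62×62 mm corner posts, 469 mm tall, at the corners of the footprint. Four rails of 31 mm thickness and 147 mm height run between adjacent posts with their undersides at z = 196 mm, their outer faces flush with the outside of the frame (the two x-running rails run between the posts' inner faces; the two y-running rails run between the posts' inner faces). 11 slats, each 73 mm wide (x) and 15 mm thick, lie across the top of the two x-running rails, running the full 1159 mm width of the frame in y; along x they sit between the end posts with a 95 mm gap after the −x posts and between neighbouring slats, leaving 99 mm before the +x posts.


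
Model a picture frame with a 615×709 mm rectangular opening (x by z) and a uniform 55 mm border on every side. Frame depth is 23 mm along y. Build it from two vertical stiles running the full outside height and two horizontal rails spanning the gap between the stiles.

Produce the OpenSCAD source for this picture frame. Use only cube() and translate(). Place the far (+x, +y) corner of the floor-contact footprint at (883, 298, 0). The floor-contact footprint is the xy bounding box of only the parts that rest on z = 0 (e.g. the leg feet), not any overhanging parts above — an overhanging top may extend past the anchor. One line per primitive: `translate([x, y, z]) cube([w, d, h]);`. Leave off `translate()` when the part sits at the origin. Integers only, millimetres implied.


translate([158, 275, 0]) cube([55, 23, 819]);
translate([828, 275, 0]) cube([55, 23, 819]);
translate([213, 275, 0]) cube([615, 23, 55]);
translate([213, 275, 764]) cube([615, 23, 55]);


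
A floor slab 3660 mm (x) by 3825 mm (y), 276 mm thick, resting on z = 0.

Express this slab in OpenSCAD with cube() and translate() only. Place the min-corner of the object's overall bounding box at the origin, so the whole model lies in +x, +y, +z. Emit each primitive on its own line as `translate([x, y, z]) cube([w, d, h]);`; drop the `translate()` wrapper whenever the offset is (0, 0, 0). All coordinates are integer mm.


cube([3660, 3825, 276]);


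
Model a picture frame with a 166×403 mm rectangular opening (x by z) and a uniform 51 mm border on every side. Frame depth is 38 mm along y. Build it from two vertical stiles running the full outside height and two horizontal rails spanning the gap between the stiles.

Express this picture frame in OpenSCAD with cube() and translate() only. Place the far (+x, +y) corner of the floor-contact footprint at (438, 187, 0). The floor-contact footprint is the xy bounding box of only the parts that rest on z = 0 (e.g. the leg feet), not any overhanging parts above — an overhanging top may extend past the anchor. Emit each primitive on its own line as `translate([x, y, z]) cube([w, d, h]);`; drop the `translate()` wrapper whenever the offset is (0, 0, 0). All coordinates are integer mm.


translate([170, 149, 0]) cube([51, 38, 505]);
translate([387, 149, 0]) cube([51, 38, 505]);
translate([221, 149, 0]) cube([166, 38, 51]);
translate([221, 149, 454]) cube([166, 38, 51]);


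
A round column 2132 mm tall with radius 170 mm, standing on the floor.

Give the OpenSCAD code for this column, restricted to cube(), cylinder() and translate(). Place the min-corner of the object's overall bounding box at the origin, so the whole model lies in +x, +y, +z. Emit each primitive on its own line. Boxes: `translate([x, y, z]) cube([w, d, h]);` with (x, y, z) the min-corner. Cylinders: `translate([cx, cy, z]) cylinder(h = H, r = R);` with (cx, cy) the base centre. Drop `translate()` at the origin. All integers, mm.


translate([170, 170, 0]) cylinder(h = 2132, r = 170);


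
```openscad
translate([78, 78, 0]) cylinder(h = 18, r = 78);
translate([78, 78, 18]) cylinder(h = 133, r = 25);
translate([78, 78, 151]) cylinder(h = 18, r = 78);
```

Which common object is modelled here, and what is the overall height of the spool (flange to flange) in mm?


A spool. The overall height is 169 mm.

Three coaxial cylinders, large–small–large — a spool. Two 18 mm flanges and a 133 mm core give 18 + 133 + 18 = 169 mm.


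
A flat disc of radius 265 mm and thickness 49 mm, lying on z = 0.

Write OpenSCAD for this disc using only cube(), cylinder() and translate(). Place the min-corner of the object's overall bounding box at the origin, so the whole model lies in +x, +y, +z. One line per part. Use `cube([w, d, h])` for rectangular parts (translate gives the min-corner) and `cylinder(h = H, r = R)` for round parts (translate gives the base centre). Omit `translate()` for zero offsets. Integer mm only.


translate([265, 265, 0]) cylinder(h = 49, r = 265);


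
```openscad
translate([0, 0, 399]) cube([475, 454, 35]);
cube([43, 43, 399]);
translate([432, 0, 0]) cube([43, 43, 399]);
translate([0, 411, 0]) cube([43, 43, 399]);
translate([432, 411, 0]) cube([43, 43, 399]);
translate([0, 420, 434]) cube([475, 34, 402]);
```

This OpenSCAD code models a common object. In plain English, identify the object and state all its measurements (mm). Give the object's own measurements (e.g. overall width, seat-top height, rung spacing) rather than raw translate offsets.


A chair. The seat is a 475×454×35 mm slab with its top at z = 434 mm, on four 43×43 mm corner legs (flush with the seat edges, standing on z = 0). A flat backrest 34 mm thick, 402 mm tall, spans the full seat width and rises from the seat top along its +y edge, rear face flush with the rear of the seat.


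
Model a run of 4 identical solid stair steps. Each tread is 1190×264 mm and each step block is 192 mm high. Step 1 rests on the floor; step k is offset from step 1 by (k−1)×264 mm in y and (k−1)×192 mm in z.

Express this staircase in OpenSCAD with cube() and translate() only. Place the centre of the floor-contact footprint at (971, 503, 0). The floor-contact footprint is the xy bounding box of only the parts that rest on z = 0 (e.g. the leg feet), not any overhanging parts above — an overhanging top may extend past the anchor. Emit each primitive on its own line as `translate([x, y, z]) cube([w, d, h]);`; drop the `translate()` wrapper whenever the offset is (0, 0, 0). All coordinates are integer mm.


translate([376, 371, 0]) cube([1190, 264, 192]);
translate([376, 635, 192]) cube([1190, 264, 192]);
translate([376, 899, 384]) cube([1190, 264, 192]);
translate([376, 1163, 576]) cube([1190, 264, 192]);


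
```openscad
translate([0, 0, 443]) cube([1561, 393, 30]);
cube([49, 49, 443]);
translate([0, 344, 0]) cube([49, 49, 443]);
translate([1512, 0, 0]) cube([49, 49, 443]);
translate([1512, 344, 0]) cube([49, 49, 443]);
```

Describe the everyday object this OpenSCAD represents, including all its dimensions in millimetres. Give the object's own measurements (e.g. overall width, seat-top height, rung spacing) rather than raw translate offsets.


A long wooden bench with a 1561 mm (x) × 393 mm (y) seat, 30 mm thick, its top surface 473 mm above the floor. Four 49 mm square legs at the seat corners, flush with the edges, run from z = 0 to the seat underside.


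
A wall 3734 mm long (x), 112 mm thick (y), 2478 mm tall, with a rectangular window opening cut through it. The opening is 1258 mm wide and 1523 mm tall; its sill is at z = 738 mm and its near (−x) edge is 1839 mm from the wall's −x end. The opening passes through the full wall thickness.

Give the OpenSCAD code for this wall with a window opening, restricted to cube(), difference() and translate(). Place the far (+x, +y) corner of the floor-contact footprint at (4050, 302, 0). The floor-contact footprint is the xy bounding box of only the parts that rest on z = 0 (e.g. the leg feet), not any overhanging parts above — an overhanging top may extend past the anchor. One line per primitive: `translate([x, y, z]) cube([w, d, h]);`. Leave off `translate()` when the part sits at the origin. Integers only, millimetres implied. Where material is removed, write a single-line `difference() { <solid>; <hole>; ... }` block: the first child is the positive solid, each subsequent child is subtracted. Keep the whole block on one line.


difference() { translate([316, 190, 0]) cube([3734, 112, 2478]); translate([2155, 190, 738]) cube([1258, 112, 1523]); }


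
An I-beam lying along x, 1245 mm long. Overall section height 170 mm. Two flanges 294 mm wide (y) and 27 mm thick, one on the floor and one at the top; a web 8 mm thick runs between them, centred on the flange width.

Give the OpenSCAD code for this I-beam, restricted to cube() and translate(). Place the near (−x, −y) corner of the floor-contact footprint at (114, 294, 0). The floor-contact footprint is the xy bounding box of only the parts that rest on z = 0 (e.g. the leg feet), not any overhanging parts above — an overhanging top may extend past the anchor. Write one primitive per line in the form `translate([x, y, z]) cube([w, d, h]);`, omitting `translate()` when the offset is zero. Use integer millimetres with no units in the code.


translate([114, 294, 0]) cube([1245, 294, 27]);
translate([114, 437, 27]) cube([1245, 8, 116]);
translate([114, 294, 143]) cube([1245, 294, 27]);


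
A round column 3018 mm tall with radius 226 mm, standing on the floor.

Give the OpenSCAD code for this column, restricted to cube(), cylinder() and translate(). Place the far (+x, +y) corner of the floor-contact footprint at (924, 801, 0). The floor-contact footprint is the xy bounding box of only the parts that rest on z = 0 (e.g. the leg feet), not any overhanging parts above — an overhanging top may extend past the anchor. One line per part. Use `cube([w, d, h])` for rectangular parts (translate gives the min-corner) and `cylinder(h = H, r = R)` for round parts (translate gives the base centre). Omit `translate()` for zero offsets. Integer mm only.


translate([698, 575, 0]) cylinder(h = 3018, r = 226);


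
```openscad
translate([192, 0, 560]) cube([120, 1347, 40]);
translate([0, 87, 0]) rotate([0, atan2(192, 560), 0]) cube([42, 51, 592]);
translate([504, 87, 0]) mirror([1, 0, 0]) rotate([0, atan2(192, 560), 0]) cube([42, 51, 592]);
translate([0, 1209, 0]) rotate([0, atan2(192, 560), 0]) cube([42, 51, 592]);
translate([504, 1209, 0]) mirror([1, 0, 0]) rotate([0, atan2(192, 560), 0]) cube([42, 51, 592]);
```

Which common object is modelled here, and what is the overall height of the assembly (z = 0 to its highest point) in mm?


A sawhorse. The overall height is 600 mm.

A beam across two mirrored pairs of raked legs — a sawhorse. The beam's underside is at z = 560 (matching the legs' vertical rise in atan2(192, 560)) and the beam is 40 mm tall, so its top is at 560 + 40 = 600 mm. The raked legs top out at the beam's underside, so that is the highest point.


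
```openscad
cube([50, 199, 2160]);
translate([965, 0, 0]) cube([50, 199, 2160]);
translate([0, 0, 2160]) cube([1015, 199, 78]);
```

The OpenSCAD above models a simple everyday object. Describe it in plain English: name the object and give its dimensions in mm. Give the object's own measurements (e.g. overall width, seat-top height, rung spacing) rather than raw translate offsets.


A door frame. The clear opening is 915 mm wide and 2160 mm high. Two 50 mm wide jambs, 199 mm deep, stand either side of the opening from the floor to the top of the opening. A 78 mm thick head sits across the top of both jambs, spanning the full outside width of the frame.


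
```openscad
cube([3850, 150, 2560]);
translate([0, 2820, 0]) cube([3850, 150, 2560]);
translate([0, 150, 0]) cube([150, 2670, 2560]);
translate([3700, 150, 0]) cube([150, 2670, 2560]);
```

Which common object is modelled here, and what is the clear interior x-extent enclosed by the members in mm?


A house (or room) frame. The interior width is 3550 mm.

Four 2560 mm walls enclosing a rectangle with no floor or roof — a room or house frame. Outside width is 3850 mm and wall thickness is 150 mm, so the interior width is 3850 − 2 × 150 = 3550 mm.


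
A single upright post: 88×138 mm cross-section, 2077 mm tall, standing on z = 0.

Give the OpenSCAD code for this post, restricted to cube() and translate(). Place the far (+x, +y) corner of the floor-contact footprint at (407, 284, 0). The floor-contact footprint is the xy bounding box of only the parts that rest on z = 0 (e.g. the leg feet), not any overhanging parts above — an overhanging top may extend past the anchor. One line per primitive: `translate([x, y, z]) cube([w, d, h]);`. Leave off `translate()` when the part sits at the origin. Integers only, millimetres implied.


translate([319, 146, 0]) cube([88, 138, 2077]);


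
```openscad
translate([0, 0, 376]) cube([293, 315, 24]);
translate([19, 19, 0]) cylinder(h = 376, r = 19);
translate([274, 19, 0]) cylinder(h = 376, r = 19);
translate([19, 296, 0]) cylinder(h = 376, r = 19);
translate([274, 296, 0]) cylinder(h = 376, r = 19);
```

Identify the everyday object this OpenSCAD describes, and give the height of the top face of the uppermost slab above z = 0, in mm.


A stool. The seat height is 400 mm.

A 293×315×24 slab at z = 376 on four corner cylinders — a stool. The seat top is 376 + 24 = 400 mm.


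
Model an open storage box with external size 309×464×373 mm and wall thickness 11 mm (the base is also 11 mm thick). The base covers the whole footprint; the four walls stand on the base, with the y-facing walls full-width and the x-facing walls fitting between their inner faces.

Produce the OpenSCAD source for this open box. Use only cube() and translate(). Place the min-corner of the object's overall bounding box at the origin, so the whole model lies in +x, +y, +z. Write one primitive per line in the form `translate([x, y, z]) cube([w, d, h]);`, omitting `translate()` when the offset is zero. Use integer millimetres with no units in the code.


cube([309, 464, 11]);
translate([0, 0, 11]) cube([309, 11, 362]);
translate([0, 453, 11]) cube([309, 11, 362]);
translate([0, 11, 11]) cube([11, 442, 362]);
translate([298, 11, 11]) cube([11, 442, 362]);


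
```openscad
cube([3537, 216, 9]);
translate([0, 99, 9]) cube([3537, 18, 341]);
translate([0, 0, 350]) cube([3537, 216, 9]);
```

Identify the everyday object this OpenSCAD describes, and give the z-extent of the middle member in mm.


An I-beam. The web height is 341 mm.

Two wide flanges with a thin centred web — an I-beam. Overall 359 mm minus two 9 mm flanges gives a web of 359 − 2·9 = 341 mm.


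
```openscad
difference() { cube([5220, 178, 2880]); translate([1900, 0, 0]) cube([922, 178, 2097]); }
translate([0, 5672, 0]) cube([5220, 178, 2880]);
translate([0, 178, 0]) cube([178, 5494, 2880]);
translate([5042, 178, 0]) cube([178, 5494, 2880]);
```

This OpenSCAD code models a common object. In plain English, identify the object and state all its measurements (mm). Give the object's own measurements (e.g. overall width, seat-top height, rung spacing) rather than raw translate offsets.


A single room: four walls, each 2880 mm tall and 178 mm thick, enclosing an outside footprint 5220×5850 mm (x × y), no floor or roof. The front and back walls (−y and +y sides) run the full x-width; the side walls fit between their inner faces. A door opening 922 mm wide and 2097 mm tall is cut through the front wall from the floor up, its −x edge 1900 mm from the wall's −x end.


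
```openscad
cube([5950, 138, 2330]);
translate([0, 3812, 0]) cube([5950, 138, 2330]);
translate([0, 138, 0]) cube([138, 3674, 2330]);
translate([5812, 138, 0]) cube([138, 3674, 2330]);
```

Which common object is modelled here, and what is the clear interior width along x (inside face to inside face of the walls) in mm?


A house (or room) frame. The interior width is 5674 mm.

Four 2330 mm walls enclosing a rectangle with no floor or roof — a room or house frame. Outside width is 5950 mm and wall thickness is 138 mm, so the interior width is 5950 − 2 × 138 = 5674 mm.


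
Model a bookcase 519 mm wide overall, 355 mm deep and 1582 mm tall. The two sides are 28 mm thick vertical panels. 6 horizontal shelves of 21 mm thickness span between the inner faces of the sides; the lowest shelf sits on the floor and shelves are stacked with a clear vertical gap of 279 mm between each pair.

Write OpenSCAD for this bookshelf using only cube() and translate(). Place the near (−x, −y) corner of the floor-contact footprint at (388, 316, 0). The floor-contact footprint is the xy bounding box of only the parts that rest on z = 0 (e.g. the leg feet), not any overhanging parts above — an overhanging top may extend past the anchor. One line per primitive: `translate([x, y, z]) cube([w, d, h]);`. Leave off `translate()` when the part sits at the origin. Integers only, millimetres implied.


translate([388, 316, 0]) cube([28, 355, 1582]);
translate([879, 316, 0]) cube([28, 355, 1582]);
translate([416, 316, 0]) cube([463, 355, 21]);
translate([416, 316, 300]) cube([463, 355, 21]);
translate([416, 316, 600]) cube([463, 355, 21]);
translate([416, 316, 900]) cube([463, 355, 21]);
translate([416, 316, 1200]) cube([463, 355, 21]);
translate([416, 316, 1500]) cube([463, 355, 21]);


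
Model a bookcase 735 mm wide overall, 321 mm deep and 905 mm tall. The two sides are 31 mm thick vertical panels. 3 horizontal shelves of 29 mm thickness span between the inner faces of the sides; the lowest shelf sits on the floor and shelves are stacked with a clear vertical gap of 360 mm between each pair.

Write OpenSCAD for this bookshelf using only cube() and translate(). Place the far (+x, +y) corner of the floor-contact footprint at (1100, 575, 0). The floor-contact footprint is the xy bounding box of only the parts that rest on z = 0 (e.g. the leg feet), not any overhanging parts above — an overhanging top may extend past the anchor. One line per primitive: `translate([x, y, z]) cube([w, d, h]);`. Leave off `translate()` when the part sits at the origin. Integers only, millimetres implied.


translate([365, 254, 0]) cube([31, 321, 905]);
translate([1069, 254, 0]) cube([31, 321, 905]);
translate([396, 254, 0]) cube([673, 321, 29]);
translate([396, 254, 389]) cube([673, 321, 29]);
translate([396, 254, 778]) cube([673, 321, 29]);


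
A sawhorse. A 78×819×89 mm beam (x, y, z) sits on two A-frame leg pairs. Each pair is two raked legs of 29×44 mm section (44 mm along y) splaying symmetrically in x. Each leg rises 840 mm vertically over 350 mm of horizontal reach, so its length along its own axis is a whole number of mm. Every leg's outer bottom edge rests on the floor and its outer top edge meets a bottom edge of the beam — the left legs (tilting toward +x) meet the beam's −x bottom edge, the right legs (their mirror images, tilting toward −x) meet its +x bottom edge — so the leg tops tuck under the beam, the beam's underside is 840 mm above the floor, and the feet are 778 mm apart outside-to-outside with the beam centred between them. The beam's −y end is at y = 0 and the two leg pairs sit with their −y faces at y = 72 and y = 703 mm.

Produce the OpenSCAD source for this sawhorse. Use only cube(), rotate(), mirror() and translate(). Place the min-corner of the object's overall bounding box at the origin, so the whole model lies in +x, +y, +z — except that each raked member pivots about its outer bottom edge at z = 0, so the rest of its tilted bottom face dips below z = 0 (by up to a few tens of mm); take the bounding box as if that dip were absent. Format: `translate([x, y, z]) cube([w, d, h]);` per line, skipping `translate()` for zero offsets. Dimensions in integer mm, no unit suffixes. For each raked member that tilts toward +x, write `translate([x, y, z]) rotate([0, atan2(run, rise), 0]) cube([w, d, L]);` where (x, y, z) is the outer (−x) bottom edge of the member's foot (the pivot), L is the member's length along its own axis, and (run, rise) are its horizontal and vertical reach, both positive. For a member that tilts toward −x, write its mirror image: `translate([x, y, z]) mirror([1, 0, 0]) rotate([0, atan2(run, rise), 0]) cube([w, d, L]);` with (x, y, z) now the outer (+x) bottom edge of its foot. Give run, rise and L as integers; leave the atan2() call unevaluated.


translate([350, 0, 840]) cube([78, 819, 89]);
translate([0, 72, 0]) rotate([0, atan2(350, 840), 0]) cube([29, 44, 910]);
translate([778, 72, 0]) mirror([1, 0, 0]) rotate([0, atan2(350, 840), 0]) cube([29, 44, 910]);
translate([0, 703, 0]) rotate([0, atan2(350, 840), 0]) cube([29, 44, 910]);
translate([778, 703, 0]) mirror([1, 0, 0]) rotate([0, atan2(350, 840), 0]) cube([29, 44, 910]);


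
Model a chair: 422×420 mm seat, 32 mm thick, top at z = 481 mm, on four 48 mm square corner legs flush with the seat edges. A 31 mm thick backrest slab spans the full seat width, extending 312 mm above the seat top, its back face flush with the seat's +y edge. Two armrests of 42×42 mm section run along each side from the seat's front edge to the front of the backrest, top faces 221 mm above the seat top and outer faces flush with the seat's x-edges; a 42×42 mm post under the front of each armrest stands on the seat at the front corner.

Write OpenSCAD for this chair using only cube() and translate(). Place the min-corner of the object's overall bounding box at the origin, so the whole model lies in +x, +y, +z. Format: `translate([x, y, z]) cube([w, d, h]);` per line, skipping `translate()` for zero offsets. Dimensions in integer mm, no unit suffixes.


translate([0, 0, 449]) cube([422, 420, 32]);
cube([48, 48, 449]);
translate([374, 0, 0]) cube([48, 48, 449]);
translate([0, 372, 0]) cube([48, 48, 449]);
translate([374, 372, 0]) cube([48, 48, 449]);
translate([0, 389, 481]) cube([422, 31, 312]);
translate([0, 0, 660]) cube([42, 389, 42]);
translate([380, 0, 660]) cube([42, 389, 42]);
translate([0, 0, 481]) cube([42, 42, 179]);
translate([380, 0, 481]) cube([42, 42, 179]);


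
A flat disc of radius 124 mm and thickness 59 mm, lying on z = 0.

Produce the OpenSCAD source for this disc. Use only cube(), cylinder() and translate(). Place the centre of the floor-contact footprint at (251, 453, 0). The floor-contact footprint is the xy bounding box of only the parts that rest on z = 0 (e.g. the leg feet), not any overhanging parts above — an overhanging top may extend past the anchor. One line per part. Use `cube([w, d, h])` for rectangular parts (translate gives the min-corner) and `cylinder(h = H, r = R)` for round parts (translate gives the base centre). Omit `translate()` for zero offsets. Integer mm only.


translate([251, 453, 0]) cylinder(h = 59, r = 124);


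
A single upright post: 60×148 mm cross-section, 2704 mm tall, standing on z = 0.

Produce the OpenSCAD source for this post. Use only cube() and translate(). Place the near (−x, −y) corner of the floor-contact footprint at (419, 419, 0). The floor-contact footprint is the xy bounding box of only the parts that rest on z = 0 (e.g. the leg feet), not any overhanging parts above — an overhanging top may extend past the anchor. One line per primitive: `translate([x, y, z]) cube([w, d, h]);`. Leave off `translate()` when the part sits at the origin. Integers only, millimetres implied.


translate([419, 419, 0]) cube([60, 148, 2704]);


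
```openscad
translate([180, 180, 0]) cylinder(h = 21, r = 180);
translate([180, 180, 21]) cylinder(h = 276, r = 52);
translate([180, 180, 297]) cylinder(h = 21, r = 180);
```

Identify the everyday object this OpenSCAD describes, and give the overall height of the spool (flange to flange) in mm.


A spool. The overall height is 318 mm.

Three coaxial cylinders, large–small–large — a spool. Two 21 mm flanges and a 276 mm core give 21 + 276 + 21 = 318 mm.


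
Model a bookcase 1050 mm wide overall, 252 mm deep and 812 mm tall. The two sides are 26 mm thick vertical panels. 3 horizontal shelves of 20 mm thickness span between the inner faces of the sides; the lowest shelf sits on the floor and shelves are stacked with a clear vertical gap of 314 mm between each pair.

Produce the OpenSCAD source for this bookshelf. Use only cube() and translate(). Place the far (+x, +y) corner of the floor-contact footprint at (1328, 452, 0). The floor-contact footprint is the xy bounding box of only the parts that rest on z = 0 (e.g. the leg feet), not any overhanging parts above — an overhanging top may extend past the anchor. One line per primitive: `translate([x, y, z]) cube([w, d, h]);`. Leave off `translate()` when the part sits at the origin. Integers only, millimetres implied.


translate([278, 200, 0]) cube([26, 252, 812]);
translate([1302, 200, 0]) cube([26, 252, 812]);
translate([304, 200, 0]) cube([998, 252, 20]);
translate([304, 200, 334]) cube([998, 252, 20]);
translate([304, 200, 668]) cube([998, 252, 20]);


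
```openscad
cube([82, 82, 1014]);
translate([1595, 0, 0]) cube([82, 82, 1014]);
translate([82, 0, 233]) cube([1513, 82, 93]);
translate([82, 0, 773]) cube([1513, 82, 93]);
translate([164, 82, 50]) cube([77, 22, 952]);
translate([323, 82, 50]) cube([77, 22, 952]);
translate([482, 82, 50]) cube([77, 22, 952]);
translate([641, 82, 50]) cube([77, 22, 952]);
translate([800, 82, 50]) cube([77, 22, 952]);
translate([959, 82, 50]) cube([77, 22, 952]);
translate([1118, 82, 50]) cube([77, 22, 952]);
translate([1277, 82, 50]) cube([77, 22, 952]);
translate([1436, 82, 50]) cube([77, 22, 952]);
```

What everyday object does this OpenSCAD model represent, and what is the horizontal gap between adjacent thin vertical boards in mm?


A fence section. The picket gap is 82 mm.

Two posts, two rails, 9 pickets — a fence section. Span 1513 mm holds 9 pickets of 77 mm with 10 equal gaps: ⌊(1513 − 9·77) / 10⌋ = 82 mm.


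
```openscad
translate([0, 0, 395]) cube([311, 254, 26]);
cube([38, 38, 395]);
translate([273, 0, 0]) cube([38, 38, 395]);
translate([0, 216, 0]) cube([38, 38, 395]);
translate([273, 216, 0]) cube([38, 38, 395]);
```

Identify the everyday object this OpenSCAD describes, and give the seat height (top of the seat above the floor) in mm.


A stool. The seat height is 421 mm.

A 311×254×26 slab at z = 395 on four corner posts — a stool. The seat top is 395 + 26 = 421 mm.


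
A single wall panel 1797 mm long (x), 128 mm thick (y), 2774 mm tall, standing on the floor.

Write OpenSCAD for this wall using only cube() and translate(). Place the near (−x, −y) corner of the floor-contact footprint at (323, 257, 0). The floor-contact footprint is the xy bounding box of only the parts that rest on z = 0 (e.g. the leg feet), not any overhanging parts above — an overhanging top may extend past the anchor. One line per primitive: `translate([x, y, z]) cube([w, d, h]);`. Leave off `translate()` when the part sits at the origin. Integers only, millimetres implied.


translate([323, 257, 0]) cube([1797, 128, 2774]);


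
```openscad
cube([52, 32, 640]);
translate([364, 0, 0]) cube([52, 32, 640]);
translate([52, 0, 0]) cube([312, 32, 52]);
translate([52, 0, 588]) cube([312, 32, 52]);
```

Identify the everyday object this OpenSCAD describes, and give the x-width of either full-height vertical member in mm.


A picture frame. The border width is 52 mm.

Four thin pieces enclosing a rectangular opening — a picture frame. The two full-height stiles are 640 mm tall; the top rail sits at z = 588 and is 52 mm tall, so the border above the opening is 640 − 588 = 52 mm, matching the stile x-width.


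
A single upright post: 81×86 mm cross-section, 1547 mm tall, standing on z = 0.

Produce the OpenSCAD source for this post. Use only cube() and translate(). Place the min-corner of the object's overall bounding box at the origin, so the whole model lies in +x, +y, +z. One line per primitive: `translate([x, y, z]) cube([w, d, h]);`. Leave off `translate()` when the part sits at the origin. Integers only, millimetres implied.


cube([81, 86, 1547]);


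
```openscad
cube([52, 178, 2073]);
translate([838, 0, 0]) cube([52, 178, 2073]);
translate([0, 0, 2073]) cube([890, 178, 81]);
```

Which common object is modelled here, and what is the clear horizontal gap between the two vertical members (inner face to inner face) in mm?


A door frame. The clear opening width is 786 mm.

Two 2073 mm tall posts with a header on top — a door frame. The left jamb is 52 mm wide at x = 0; the right jamb starts at x = 838. The clear opening is 838 − 52 = 786 mm.


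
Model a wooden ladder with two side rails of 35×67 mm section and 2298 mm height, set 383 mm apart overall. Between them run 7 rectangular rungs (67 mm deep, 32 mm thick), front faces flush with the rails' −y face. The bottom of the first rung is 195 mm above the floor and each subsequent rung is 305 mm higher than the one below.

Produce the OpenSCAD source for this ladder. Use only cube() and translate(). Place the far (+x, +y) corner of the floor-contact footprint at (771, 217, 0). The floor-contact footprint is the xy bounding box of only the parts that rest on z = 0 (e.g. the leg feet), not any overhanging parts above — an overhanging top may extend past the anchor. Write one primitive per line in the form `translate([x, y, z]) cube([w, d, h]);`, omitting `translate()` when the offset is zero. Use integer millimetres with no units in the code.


translate([388, 150, 0]) cube([35, 67, 2298]);
translate([736, 150, 0]) cube([35, 67, 2298]);
translate([423, 150, 195]) cube([313, 67, 32]);
translate([423, 150, 500]) cube([313, 67, 32]);
translate([423, 150, 805]) cube([313, 67, 32]);
translate([423, 150, 1110]) cube([313, 67, 32]);
translate([423, 150, 1415]) cube([313, 67, 32]);
translate([423, 150, 1720]) cube([313, 67, 32]);
translate([423, 150, 2025]) cube([313, 67, 32]);


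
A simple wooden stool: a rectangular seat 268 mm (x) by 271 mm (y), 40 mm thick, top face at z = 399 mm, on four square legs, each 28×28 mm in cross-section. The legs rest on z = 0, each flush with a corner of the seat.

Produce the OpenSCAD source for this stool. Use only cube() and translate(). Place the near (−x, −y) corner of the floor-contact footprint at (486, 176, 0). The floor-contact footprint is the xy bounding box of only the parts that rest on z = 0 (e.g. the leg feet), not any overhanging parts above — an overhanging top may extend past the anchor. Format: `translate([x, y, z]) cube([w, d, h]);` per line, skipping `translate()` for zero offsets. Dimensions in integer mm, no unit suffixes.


translate([486, 176, 359]) cube([268, 271, 40]);
translate([486, 176, 0]) cube([28, 28, 359]);
translate([726, 176, 0]) cube([28, 28, 359]);
translate([486, 419, 0]) cube([28, 28, 359]);
translate([726, 419, 0]) cube([28, 28, 359]);


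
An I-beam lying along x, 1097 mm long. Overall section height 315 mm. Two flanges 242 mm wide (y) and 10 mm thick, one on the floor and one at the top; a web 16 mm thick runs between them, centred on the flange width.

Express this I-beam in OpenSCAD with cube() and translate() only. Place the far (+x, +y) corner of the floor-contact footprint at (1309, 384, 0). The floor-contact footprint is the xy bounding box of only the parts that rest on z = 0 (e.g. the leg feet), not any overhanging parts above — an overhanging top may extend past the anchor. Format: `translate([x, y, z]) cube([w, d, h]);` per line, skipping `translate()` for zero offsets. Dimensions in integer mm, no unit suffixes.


translate([212, 142, 0]) cube([1097, 242, 10]);
translate([212, 255, 10]) cube([1097, 16, 295]);
translate([212, 142, 305]) cube([1097, 242, 10]);


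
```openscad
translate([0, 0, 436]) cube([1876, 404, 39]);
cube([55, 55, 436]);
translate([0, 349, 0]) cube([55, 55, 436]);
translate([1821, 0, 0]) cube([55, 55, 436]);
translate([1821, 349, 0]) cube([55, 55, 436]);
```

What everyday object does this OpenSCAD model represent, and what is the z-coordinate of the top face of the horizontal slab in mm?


A bench. The seat-top height is 475 mm.

A long slab on four corner posts — a bench. The slab sits at z = 436 with thickness 39, so the top is 436 + 39 = 475 mm.


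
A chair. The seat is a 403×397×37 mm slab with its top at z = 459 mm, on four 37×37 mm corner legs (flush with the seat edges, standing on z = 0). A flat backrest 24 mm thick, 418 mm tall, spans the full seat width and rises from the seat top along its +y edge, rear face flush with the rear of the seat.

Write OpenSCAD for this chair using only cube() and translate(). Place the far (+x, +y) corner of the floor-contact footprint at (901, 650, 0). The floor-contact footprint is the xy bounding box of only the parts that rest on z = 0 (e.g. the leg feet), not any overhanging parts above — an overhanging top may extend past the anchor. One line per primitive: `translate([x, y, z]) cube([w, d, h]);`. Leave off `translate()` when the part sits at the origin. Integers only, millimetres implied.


translate([498, 253, 422]) cube([403, 397, 37]);
translate([498, 253, 0]) cube([37, 37, 422]);
translate([864, 253, 0]) cube([37, 37, 422]);
translate([498, 613, 0]) cube([37, 37, 422]);
translate([864, 613, 0]) cube([37, 37, 422]);
translate([498, 626, 459]) cube([403, 24, 418]);


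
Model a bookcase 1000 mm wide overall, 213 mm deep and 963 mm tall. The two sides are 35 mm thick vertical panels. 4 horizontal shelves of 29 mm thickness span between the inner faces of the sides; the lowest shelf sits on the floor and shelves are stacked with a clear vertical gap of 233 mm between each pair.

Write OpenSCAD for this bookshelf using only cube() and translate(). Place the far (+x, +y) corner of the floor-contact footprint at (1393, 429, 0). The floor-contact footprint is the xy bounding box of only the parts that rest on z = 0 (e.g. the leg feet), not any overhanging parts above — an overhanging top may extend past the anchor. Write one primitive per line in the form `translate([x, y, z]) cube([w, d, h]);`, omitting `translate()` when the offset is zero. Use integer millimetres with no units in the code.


translate([393, 216, 0]) cube([35, 213, 963]);
translate([1358, 216, 0]) cube([35, 213, 963]);
translate([428, 216, 0]) cube([930, 213, 29]);
translate([428, 216, 262]) cube([930, 213, 29]);
translate([428, 216, 524]) cube([930, 213, 29]);
translate([428, 216, 786]) cube([930, 213, 29]);


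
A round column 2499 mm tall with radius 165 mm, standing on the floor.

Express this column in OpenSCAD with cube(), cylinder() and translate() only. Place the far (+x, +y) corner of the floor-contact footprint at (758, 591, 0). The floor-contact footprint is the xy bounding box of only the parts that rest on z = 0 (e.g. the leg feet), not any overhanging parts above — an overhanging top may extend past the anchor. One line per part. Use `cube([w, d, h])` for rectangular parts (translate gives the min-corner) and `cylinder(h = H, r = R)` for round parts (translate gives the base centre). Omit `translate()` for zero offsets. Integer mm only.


translate([593, 426, 0]) cylinder(h = 2499, r = 165);


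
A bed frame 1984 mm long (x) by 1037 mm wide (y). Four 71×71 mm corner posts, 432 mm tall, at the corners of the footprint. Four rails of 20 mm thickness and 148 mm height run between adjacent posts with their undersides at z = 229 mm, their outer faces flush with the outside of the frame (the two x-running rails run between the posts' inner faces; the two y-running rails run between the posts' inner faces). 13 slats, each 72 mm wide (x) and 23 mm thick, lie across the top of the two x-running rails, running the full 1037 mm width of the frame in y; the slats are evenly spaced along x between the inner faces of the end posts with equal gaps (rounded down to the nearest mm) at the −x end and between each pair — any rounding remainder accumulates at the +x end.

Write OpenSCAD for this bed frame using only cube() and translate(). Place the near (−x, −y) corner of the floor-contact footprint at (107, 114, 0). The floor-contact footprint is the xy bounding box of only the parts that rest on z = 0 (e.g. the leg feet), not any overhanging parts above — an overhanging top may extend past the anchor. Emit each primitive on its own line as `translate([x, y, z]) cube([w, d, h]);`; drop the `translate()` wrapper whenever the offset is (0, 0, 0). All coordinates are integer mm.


translate([107, 114, 0]) cube([71, 71, 432]);
translate([107, 1080, 0]) cube([71, 71, 432]);
translate([2020, 114, 0]) cube([71, 71, 432]);
translate([2020, 1080, 0]) cube([71, 71, 432]);
translate([178, 114, 229]) cube([1842, 20, 148]);
translate([178, 1131, 229]) cube([1842, 20, 148]);
translate([107, 185, 229]) cube([20, 895, 148]);
translate([2071, 185, 229]) cube([20, 895, 148]);
translate([242, 114, 377]) cube([72, 1037, 23]);
translate([378, 114, 377]) cube([72, 1037, 23]);
translate([514, 114, 377]) cube([72, 1037, 23]);
translate([650, 114, 377]) cube([72, 1037, 23]);
translate([786, 114, 377]) cube([72, 1037, 23]);
translate([922, 114, 377]) cube([72, 1037, 23]);
translate([1058, 114, 377]) cube([72, 1037, 23]);
translate([1194, 114, 377]) cube([72, 1037, 23]);
translate([1330, 114, 377]) cube([72, 1037, 23]);
translate([1466, 114, 377]) cube([72, 1037, 23]);
translate([1602, 114, 377]) cube([72, 1037, 23]);
translate([1738, 114, 377]) cube([72, 1037, 23]);
translate([1874, 114, 377]) cube([72, 1037, 23]);


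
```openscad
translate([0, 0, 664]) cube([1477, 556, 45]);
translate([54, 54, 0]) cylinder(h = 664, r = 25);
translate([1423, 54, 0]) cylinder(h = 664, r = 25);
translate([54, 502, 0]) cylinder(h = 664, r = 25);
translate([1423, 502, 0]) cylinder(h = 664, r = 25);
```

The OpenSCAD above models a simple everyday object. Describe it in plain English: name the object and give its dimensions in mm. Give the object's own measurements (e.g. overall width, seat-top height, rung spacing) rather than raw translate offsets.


A rectangular dining table. The top is 1477×556×45 mm with its upper surface at z = 709 mm. It stands on four round legs of 50 mm diameter, each leg's bounding box inset 29 mm from the nearest pair of top edges, running from the floor to the underside of the top.


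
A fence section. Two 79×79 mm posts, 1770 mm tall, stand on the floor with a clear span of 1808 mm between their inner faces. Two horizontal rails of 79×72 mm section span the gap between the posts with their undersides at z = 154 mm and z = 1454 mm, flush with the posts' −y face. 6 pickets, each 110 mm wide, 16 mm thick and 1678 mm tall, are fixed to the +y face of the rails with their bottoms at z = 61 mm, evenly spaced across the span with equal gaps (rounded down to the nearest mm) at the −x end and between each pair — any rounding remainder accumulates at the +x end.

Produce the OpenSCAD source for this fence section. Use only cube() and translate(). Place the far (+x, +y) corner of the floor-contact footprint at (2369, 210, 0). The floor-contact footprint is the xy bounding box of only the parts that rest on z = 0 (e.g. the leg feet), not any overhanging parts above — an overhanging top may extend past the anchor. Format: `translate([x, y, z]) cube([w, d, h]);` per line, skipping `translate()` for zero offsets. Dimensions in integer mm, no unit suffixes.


translate([403, 131, 0]) cube([79, 79, 1770]);
translate([2290, 131, 0]) cube([79, 79, 1770]);
translate([482, 131, 154]) cube([1808, 79, 72]);
translate([482, 131, 1454]) cube([1808, 79, 72]);
translate([646, 210, 61]) cube([110, 16, 1678]);
translate([920, 210, 61]) cube([110, 16, 1678]);
translate([1194, 210, 61]) cube([110, 16, 1678]);
translate([1468, 210, 61]) cube([110, 16, 1678]);
translate([1742, 210, 61]) cube([110, 16, 1678]);
translate([2016, 210, 61]) cube([110, 16, 1678]);
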